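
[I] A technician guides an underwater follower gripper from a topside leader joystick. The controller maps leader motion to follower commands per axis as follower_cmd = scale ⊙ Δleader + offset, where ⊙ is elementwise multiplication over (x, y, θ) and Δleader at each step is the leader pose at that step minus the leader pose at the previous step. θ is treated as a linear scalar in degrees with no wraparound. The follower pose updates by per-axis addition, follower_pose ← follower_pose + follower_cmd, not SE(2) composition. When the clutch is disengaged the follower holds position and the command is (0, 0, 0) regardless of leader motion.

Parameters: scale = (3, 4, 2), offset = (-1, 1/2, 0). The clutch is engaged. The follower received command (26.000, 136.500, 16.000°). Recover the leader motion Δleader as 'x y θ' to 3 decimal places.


axis x: (26.000 − -1) / (3) = 9.000
axis y: (136.500 − 1/2) / (4) = 34.000
axis θ: (16.000 − 0) / (2) = 8.000

9.000 34.000 8.000


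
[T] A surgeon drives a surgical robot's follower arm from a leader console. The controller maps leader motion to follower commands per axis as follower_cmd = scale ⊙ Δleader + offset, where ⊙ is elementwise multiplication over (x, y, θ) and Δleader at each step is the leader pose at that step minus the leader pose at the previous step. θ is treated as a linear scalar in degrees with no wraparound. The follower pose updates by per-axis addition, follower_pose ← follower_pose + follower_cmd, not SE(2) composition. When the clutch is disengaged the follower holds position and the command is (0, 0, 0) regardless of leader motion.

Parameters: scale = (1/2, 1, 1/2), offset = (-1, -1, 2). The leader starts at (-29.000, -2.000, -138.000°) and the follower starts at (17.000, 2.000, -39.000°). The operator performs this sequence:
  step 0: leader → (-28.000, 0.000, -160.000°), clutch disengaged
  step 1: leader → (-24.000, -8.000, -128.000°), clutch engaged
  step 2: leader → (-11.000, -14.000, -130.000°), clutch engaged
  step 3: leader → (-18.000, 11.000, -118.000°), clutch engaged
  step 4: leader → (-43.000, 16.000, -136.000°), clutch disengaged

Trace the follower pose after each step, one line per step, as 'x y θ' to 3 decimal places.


17.000 2.000 -39.000
18.000 -7.000 -21.000
23.500 -14.000 -20.000
19.000 10.000 -12.000
19.000 10.000 -12.000

step 0: Δleader=(1.000, 2.000, -22.000°), disengaged; cmd=(0,0,0) → follower holds at (17.000, 2.000, -39.000°)
step 1: Δleader=(4.000, -8.000, 32.000°), engaged; cmd=(1.000, -9.000, 18.000°) → follower=(18.000, -7.000, -21.000°)
step 2: Δleader=(13.000, -6.000, -2.000°), engaged; cmd=(5.500, -7.000, 1.000°) → follower=(23.500, -14.000, -20.000°)
step 3: Δleader=(-7.000, 25.000, 12.000°), engaged; cmd=(-4.500, 24.000, 8.000°) → follower=(19.000, 10.000, -12.000°)
step 4: Δleader=(-25.000, 5.000, -18.000°), disengaged; cmd=(0,0,0) → follower holds at (19.000, 10.000, -12.000°)


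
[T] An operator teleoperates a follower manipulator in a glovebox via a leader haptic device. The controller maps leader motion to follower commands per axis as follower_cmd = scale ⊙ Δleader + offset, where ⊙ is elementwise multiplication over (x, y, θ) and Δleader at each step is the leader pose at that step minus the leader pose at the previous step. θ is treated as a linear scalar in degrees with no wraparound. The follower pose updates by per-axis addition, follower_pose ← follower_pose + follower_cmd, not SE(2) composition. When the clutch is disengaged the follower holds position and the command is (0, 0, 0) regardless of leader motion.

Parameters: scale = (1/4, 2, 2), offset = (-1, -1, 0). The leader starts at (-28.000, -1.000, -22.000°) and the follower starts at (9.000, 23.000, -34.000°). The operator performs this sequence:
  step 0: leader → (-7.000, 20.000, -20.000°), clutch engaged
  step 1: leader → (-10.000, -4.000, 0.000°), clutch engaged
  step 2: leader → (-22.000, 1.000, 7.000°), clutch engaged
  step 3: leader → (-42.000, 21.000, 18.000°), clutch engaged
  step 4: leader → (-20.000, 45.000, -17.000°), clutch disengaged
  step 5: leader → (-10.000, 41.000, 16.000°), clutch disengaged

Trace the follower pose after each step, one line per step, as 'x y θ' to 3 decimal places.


step 0: Δleader=(21.000, 21.000, 2.000°), engaged; cmd=(4.250, 41.000, 4.000°) → follower=(13.250, 64.000, -30.000°)
step 1: Δleader=(-3.000, -24.000, 20.000°), engaged; cmd=(-1.750, -49.000, 40.000°) → follower=(11.500, 15.000, 10.000°)
step 2: Δleader=(-12.000, 5.000, 7.000°), engaged; cmd=(-4.000, 9.000, 14.000°) → follower=(7.500, 24.000, 24.000°)
step 3: Δleader=(-20.000, 20.000, 11.000°), engaged; cmd=(-6.000, 39.000, 22.000°) → follower=(1.500, 63.000, 46.000°)
step 4: Δleader=(22.000, 24.000, -35.000°), disengaged; cmd=(0,0,0) → follower holds at (1.500, 63.000, 46.000°)
step 5: Δleader=(10.000, -4.000, 33.000°), disengaged; cmd=(0,0,0) → follower holds at (1.500, 63.000, 46.000°)

13.250 64.000 -30.000
11.500 15.000 10.000
7.500 24.000 24.000
1.500 63.000 46.000
1.500 63.000 46.000
1.500 63.000 46.000


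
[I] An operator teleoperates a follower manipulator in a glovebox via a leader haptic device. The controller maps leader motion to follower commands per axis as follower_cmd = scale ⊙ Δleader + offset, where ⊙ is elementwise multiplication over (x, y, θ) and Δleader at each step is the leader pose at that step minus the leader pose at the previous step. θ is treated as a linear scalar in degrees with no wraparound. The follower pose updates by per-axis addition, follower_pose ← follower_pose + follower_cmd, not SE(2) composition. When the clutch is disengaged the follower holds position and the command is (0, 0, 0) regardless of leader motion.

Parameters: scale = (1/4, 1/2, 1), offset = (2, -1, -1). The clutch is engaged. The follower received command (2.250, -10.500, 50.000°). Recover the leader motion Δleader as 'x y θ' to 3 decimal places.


axis x: (2.250 − 2) / (1/4) = 1.000
axis y: (-10.500 − -1) / (1/2) = -19.000
axis θ: (50.000 − -1) / (1) = 51.000

1.000 -19.000 51.000


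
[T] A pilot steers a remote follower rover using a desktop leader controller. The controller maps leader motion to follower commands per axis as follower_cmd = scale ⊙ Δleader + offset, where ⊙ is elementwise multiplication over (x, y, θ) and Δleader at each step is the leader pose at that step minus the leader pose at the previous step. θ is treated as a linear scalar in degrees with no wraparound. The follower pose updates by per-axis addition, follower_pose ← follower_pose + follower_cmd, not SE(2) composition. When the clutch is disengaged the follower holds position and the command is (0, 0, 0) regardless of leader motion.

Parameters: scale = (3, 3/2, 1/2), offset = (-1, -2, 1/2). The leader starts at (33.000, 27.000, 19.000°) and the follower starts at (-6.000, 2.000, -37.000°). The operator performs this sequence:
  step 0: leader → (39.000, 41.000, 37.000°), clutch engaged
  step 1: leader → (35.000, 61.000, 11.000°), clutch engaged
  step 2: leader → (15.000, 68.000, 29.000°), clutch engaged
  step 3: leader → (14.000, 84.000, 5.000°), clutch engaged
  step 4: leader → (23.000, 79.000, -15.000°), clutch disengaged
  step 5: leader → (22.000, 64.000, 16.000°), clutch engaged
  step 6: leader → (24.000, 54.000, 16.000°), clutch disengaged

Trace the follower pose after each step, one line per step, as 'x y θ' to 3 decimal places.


11.000 21.000 -27.500
-2.000 49.000 -40.000
-63.000 57.500 -30.500
-67.000 79.500 -42.000
-67.000 79.500 -42.000
-71.000 55.000 -26.000
-71.000 55.000 -26.000

step 0: Δleader=(6.000, 14.000, 18.000°), engaged; cmd=(17.000, 19.000, 9.500°) → follower=(11.000, 21.000, -27.500°)
step 1: Δleader=(-4.000, 20.000, -26.000°), engaged; cmd=(-13.000, 28.000, -12.500°) → follower=(-2.000, 49.000, -40.000°)
step 2: Δleader=(-20.000, 7.000, 18.000°), engaged; cmd=(-61.000, 8.500, 9.500°) → follower=(-63.000, 57.500, -30.500°)
step 3: Δleader=(-1.000, 16.000, -24.000°), engaged; cmd=(-4.000, 22.000, -11.500°) → follower=(-67.000, 79.500, -42.000°)
step 4: Δleader=(9.000, -5.000, -20.000°), disengaged; cmd=(0,0,0) → follower holds at (-67.000, 79.500, -42.000°)
step 5: Δleader=(-1.000, -15.000, 31.000°), engaged; cmd=(-4.000, -24.500, 16.000°) → follower=(-71.000, 55.000, -26.000°)
step 6: Δleader=(2.000, -10.000, 0.000°), disengaged; cmd=(0,0,0) → follower holds at (-71.000, 55.000, -26.000°)


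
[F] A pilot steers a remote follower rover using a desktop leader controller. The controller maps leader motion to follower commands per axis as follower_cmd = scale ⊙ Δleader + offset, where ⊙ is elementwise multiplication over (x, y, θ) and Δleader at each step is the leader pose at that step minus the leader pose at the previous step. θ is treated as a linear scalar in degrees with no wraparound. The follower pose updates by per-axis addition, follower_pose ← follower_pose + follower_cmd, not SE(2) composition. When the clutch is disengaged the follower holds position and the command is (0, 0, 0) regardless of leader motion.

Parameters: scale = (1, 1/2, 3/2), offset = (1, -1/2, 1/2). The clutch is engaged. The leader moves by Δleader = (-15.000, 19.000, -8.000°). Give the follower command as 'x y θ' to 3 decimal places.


-14.000 9.000 -11.500

axis x: 1·-15.000 + 1 = -14.000
axis y: 1/2·19.000 + -1/2 = 9.000
axis θ: 3/2·-8.000 + 1/2 = -11.500


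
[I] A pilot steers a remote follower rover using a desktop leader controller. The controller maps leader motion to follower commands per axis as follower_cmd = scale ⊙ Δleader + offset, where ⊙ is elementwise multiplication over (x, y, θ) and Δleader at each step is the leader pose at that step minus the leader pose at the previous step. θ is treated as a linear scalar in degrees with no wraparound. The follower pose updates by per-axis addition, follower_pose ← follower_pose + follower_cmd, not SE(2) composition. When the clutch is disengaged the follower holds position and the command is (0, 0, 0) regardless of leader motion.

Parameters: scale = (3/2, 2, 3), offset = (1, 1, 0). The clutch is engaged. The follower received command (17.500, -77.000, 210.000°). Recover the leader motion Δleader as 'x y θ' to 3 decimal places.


11.000 -39.000 70.000

axis x: (17.500 − 1) / (3/2) = 11.000
axis y: (-77.000 − 1) / (2) = -39.000
axis θ: (210.000 − 0) / (3) = 70.000


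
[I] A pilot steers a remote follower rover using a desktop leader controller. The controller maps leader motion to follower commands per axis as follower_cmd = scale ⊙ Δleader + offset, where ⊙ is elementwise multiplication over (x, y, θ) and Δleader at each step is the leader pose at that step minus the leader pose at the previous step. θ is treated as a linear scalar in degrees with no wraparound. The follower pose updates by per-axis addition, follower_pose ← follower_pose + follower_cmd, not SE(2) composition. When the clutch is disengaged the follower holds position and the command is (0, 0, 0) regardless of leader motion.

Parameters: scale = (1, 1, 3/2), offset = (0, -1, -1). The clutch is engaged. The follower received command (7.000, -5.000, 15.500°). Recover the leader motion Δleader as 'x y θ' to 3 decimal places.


7.000 -4.000 11.000

axis x: (7.000 − 0) / (1) = 7.000
axis y: (-5.000 − -1) / (1) = -4.000
axis θ: (15.500 − -1) / (3/2) = 11.000


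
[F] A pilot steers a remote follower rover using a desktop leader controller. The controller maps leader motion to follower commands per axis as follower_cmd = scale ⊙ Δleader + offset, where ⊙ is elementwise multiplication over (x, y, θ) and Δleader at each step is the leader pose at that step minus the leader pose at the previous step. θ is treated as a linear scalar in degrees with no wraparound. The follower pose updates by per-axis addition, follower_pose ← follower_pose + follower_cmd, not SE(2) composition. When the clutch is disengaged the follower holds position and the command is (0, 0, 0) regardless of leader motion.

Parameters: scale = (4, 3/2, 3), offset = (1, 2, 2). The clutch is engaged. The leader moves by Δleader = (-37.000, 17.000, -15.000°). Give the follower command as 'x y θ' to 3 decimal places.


axis x: 4·-37.000 + 1 = -147.000
axis y: 3/2·17.000 + 2 = 27.500
axis θ: 3·-15.000 + 2 = -43.000

-147.000 27.500 -43.000


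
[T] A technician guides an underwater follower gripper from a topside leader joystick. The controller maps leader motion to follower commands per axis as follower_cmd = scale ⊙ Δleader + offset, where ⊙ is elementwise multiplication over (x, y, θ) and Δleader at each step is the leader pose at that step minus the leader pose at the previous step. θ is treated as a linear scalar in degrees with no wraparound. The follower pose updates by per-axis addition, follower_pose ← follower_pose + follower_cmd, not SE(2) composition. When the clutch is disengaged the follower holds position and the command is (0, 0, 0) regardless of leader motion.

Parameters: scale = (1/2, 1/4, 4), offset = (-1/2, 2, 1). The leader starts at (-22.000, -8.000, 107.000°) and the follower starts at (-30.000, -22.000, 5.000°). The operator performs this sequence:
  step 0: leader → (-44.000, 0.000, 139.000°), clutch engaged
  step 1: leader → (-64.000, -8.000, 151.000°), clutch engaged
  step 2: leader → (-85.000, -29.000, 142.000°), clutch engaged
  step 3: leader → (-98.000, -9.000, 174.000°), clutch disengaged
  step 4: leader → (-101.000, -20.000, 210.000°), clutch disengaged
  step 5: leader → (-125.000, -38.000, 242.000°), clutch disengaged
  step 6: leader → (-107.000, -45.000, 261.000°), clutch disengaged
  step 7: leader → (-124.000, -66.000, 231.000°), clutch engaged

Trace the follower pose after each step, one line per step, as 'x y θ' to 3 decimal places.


-41.500 -18.000 134.000
-52.000 -18.000 183.000
-63.000 -21.250 148.000
-63.000 -21.250 148.000
-63.000 -21.250 148.000
-63.000 -21.250 148.000
-63.000 -21.250 148.000
-72.000 -24.500 29.000

step 0: Δleader=(-22.000, 8.000, 32.000°), engaged; cmd=(-11.500, 4.000, 129.000°) → follower=(-41.500, -18.000, 134.000°)
step 1: Δleader=(-20.000, -8.000, 12.000°), engaged; cmd=(-10.500, 0.000, 49.000°) → follower=(-52.000, -18.000, 183.000°)
step 2: Δleader=(-21.000, -21.000, -9.000°), engaged; cmd=(-11.000, -3.250, -35.000°) → follower=(-63.000, -21.250, 148.000°)
step 3: Δleader=(-13.000, 20.000, 32.000°), disengaged; cmd=(0,0,0) → follower holds at (-63.000, -21.250, 148.000°)
step 4: Δleader=(-3.000, -11.000, 36.000°), disengaged; cmd=(0,0,0) → follower holds at (-63.000, -21.250, 148.000°)
step 5: Δleader=(-24.000, -18.000, 32.000°), disengaged; cmd=(0,0,0) → follower holds at (-63.000, -21.250, 148.000°)
step 6: Δleader=(18.000, -7.000, 19.000°), disengaged; cmd=(0,0,0) → follower holds at (-63.000, -21.250, 148.000°)
step 7: Δleader=(-17.000, -21.000, -30.000°), engaged; cmd=(-9.000, -3.250, -119.000°) → follower=(-72.000, -24.500, 29.000°)


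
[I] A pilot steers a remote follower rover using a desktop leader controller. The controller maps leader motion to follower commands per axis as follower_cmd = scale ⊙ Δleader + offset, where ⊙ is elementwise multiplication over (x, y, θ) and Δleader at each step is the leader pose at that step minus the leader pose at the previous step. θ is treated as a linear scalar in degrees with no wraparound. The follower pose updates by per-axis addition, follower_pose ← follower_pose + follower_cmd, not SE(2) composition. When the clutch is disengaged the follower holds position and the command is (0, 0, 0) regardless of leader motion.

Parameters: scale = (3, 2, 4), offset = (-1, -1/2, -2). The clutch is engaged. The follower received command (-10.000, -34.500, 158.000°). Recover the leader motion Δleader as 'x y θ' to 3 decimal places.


-3.000 -17.000 40.000

axis x: (-10.000 − -1) / (3) = -3.000
axis y: (-34.500 − -1/2) / (2) = -17.000
axis θ: (158.000 − -2) / (4) = 40.000


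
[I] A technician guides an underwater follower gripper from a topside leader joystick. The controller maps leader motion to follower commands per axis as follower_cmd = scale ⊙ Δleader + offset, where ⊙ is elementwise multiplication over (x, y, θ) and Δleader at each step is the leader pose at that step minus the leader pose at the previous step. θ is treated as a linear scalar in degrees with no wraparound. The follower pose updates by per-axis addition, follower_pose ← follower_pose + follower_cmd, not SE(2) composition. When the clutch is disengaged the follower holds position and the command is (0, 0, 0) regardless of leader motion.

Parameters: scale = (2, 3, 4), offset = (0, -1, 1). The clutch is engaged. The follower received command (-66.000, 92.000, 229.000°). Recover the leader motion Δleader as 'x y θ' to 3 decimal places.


-33.000 31.000 57.000

axis x: (-66.000 − 0) / (2) = -33.000
axis y: (92.000 − -1) / (3) = 31.000
axis θ: (229.000 − 1) / (4) = 57.000


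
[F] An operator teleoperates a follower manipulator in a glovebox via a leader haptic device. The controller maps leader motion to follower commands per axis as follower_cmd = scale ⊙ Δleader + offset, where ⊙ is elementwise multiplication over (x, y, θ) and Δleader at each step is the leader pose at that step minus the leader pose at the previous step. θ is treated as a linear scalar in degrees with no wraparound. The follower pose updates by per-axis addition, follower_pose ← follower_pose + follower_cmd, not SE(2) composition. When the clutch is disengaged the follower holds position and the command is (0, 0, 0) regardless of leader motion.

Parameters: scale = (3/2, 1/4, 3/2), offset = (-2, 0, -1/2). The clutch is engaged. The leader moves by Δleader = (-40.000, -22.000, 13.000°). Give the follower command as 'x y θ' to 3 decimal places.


-62.000 -5.500 19.000

axis x: 3/2·-40.000 + -2 = -62.000
axis y: 1/4·-22.000 + 0 = -5.500
axis θ: 3/2·13.000 + -1/2 = 19.000


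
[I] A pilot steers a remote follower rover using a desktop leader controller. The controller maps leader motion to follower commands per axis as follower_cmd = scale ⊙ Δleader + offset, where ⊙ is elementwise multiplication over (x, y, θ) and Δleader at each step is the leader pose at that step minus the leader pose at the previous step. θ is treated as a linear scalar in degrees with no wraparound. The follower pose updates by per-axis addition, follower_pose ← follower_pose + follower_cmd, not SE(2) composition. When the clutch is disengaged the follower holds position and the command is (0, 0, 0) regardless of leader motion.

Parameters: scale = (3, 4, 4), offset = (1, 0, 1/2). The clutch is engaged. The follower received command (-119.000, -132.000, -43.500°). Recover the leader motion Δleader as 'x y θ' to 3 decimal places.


axis x: (-119.000 − 1) / (3) = -40.000
axis y: (-132.000 − 0) / (4) = -33.000
axis θ: (-43.500 − 1/2) / (4) = -11.000

-40.000 -33.000 -11.000


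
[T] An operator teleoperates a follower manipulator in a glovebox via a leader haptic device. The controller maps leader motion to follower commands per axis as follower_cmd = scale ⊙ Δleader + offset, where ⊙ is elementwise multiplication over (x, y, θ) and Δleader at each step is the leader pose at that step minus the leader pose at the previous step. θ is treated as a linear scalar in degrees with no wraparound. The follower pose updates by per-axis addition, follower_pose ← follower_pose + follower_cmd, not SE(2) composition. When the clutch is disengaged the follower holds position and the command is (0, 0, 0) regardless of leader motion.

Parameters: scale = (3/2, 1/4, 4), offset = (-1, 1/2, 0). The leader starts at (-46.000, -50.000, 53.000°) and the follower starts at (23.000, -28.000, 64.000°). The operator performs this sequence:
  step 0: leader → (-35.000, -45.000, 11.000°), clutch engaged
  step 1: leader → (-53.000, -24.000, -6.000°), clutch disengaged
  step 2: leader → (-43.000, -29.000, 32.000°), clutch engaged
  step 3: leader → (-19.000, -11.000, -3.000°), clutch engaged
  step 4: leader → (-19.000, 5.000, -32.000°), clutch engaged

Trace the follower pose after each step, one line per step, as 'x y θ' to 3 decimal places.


38.500 -26.250 -104.000
38.500 -26.250 -104.000
52.500 -27.000 48.000
87.500 -22.000 -92.000
86.500 -17.500 -208.000

step 0: Δleader=(11.000, 5.000, -42.000°), engaged; cmd=(15.500, 1.750, -168.000°) → follower=(38.500, -26.250, -104.000°)
step 1: Δleader=(-18.000, 21.000, -17.000°), disengaged; cmd=(0,0,0) → follower holds at (38.500, -26.250, -104.000°)
step 2: Δleader=(10.000, -5.000, 38.000°), engaged; cmd=(14.000, -0.750, 152.000°) → follower=(52.500, -27.000, 48.000°)
step 3: Δleader=(24.000, 18.000, -35.000°), engaged; cmd=(35.000, 5.000, -140.000°) → follower=(87.500, -22.000, -92.000°)
step 4: Δleader=(0.000, 16.000, -29.000°), engaged; cmd=(-1.000, 4.500, -116.000°) → follower=(86.500, -17.500, -208.000°)


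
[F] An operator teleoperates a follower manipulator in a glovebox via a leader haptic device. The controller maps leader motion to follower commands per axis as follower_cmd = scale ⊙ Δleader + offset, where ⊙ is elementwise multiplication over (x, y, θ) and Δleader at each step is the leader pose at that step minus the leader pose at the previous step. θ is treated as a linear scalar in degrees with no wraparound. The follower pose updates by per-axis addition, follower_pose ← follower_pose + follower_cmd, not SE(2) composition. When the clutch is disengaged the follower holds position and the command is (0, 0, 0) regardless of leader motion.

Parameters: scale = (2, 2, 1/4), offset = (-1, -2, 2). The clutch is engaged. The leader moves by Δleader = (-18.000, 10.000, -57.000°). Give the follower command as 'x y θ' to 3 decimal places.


axis x: 2·-18.000 + -1 = -37.000
axis y: 2·10.000 + -2 = 18.000
axis θ: 1/4·-57.000 + 2 = -12.250

-37.000 18.000 -12.250


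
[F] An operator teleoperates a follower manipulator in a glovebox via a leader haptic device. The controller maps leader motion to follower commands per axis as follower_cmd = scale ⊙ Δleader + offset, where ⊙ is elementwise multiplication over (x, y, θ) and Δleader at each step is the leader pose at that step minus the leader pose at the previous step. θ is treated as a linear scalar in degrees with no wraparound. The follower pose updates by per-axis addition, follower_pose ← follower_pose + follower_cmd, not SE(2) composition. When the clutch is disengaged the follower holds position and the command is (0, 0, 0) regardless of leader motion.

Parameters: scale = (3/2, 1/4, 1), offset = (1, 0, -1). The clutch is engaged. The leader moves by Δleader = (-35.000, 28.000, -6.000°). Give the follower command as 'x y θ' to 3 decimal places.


axis x: 3/2·-35.000 + 1 = -51.500
axis y: 1/4·28.000 + 0 = 7.000
axis θ: 1·-6.000 + -1 = -7.000

-51.500 7.000 -7.000


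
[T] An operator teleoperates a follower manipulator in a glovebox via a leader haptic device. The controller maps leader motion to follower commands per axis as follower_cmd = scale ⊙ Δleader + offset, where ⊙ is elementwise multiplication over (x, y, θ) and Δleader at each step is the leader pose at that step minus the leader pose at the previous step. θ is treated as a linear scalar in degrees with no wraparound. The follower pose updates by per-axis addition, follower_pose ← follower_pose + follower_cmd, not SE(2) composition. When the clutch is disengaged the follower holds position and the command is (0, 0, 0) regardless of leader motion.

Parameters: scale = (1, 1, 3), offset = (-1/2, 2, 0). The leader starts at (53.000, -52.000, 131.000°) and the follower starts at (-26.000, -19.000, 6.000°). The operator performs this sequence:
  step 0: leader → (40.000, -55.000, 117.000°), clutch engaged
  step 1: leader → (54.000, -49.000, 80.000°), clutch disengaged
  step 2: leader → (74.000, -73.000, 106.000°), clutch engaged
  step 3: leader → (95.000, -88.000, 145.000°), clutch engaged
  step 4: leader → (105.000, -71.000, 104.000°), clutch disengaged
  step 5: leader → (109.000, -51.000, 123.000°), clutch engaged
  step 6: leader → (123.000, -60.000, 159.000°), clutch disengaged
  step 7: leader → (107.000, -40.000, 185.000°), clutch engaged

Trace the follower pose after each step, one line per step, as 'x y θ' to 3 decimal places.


step 0: Δleader=(-13.000, -3.000, -14.000°), engaged; cmd=(-13.500, -1.000, -42.000°) → follower=(-39.500, -20.000, -36.000°)
step 1: Δleader=(14.000, 6.000, -37.000°), disengaged; cmd=(0,0,0) → follower holds at (-39.500, -20.000, -36.000°)
step 2: Δleader=(20.000, -24.000, 26.000°), engaged; cmd=(19.500, -22.000, 78.000°) → follower=(-20.000, -42.000, 42.000°)
step 3: Δleader=(21.000, -15.000, 39.000°), engaged; cmd=(20.500, -13.000, 117.000°) → follower=(0.500, -55.000, 159.000°)
step 4: Δleader=(10.000, 17.000, -41.000°), disengaged; cmd=(0,0,0) → follower holds at (0.500, -55.000, 159.000°)
step 5: Δleader=(4.000, 20.000, 19.000°), engaged; cmd=(3.500, 22.000, 57.000°) → follower=(4.000, -33.000, 216.000°)
step 6: Δleader=(14.000, -9.000, 36.000°), disengaged; cmd=(0,0,0) → follower holds at (4.000, -33.000, 216.000°)
step 7: Δleader=(-16.000, 20.000, 26.000°), engaged; cmd=(-16.500, 22.000, 78.000°) → follower=(-12.500, -11.000, 294.000°)

-39.500 -20.000 -36.000
-39.500 -20.000 -36.000
-20.000 -42.000 42.000
0.500 -55.000 159.000
0.500 -55.000 159.000
4.000 -33.000 216.000
4.000 -33.000 216.000
-12.500 -11.000 294.000


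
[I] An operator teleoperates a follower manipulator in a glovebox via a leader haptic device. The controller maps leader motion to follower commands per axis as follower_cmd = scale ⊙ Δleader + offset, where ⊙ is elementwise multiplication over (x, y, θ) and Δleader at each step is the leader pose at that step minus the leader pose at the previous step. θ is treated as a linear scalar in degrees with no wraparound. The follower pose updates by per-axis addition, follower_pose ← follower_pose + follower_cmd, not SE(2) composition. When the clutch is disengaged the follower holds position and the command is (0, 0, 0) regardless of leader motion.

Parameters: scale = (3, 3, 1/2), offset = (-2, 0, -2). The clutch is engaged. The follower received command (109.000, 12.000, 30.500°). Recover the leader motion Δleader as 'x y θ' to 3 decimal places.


axis x: (109.000 − -2) / (3) = 37.000
axis y: (12.000 − 0) / (3) = 4.000
axis θ: (30.500 − -2) / (1/2) = 65.000

37.000 4.000 65.000


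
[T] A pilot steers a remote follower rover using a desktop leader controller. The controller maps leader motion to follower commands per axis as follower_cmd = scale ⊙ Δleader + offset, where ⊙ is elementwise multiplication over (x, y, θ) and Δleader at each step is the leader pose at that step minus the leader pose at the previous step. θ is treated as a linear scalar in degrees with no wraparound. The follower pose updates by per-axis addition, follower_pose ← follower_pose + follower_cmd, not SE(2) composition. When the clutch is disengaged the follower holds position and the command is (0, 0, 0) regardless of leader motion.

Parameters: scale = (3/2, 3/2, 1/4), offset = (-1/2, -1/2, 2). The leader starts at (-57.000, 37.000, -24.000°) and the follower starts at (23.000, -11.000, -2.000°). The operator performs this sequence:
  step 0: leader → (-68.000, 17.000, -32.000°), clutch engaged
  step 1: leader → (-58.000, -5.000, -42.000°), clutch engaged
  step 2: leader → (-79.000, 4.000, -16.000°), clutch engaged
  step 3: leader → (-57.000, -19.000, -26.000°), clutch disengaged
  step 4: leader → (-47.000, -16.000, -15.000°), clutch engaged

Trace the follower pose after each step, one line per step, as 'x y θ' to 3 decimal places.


6.000 -41.500 -2.000
20.500 -75.000 -2.500
-11.500 -62.000 6.000
-11.500 -62.000 6.000
3.000 -58.000 10.750

step 0: Δleader=(-11.000, -20.000, -8.000°), engaged; cmd=(-17.000, -30.500, 0.000°) → follower=(6.000, -41.500, -2.000°)
step 1: Δleader=(10.000, -22.000, -10.000°), engaged; cmd=(14.500, -33.500, -0.500°) → follower=(20.500, -75.000, -2.500°)
step 2: Δleader=(-21.000, 9.000, 26.000°), engaged; cmd=(-32.000, 13.000, 8.500°) → follower=(-11.500, -62.000, 6.000°)
step 3: Δleader=(22.000, -23.000, -10.000°), disengaged; cmd=(0,0,0) → follower holds at (-11.500, -62.000, 6.000°)
step 4: Δleader=(10.000, 3.000, 11.000°), engaged; cmd=(14.500, 4.000, 4.750°) → follower=(3.000, -58.000, 10.750°)


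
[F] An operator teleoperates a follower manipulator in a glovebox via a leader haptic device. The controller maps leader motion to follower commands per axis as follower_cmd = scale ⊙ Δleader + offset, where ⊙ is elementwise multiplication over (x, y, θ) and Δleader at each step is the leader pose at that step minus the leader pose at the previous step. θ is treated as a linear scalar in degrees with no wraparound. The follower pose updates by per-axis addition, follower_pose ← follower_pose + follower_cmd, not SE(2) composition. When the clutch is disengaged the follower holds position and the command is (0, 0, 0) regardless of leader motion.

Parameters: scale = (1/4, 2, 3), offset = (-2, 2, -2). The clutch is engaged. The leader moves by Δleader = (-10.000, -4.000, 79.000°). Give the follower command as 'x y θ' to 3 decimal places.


-4.500 -6.000 235.000

axis x: 1/4·-10.000 + -2 = -4.500
axis y: 2·-4.000 + 2 = -6.000
axis θ: 3·79.000 + -2 = 235.000


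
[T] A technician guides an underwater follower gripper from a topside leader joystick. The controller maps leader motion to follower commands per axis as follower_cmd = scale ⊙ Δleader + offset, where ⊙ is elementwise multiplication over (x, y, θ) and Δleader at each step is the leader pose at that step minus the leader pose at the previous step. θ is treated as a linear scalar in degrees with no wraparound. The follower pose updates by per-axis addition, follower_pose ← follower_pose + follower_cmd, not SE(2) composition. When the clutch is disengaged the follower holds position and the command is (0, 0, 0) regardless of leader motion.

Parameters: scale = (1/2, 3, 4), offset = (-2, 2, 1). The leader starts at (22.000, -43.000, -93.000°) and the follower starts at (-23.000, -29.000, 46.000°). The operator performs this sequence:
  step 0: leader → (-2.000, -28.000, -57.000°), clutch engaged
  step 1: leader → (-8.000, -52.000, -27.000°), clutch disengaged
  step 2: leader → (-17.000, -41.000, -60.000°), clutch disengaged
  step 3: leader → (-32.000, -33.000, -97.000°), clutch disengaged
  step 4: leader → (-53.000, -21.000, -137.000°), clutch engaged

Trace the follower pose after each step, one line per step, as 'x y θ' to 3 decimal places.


-37.000 18.000 191.000
-37.000 18.000 191.000
-37.000 18.000 191.000
-37.000 18.000 191.000
-49.500 56.000 32.000

step 0: Δleader=(-24.000, 15.000, 36.000°), engaged; cmd=(-14.000, 47.000, 145.000°) → follower=(-37.000, 18.000, 191.000°)
step 1: Δleader=(-6.000, -24.000, 30.000°), disengaged; cmd=(0,0,0) → follower holds at (-37.000, 18.000, 191.000°)
step 2: Δleader=(-9.000, 11.000, -33.000°), disengaged; cmd=(0,0,0) → follower holds at (-37.000, 18.000, 191.000°)
step 3: Δleader=(-15.000, 8.000, -37.000°), disengaged; cmd=(0,0,0) → follower holds at (-37.000, 18.000, 191.000°)
step 4: Δleader=(-21.000, 12.000, -40.000°), engaged; cmd=(-12.500, 38.000, -159.000°) → follower=(-49.500, 56.000, 32.000°)


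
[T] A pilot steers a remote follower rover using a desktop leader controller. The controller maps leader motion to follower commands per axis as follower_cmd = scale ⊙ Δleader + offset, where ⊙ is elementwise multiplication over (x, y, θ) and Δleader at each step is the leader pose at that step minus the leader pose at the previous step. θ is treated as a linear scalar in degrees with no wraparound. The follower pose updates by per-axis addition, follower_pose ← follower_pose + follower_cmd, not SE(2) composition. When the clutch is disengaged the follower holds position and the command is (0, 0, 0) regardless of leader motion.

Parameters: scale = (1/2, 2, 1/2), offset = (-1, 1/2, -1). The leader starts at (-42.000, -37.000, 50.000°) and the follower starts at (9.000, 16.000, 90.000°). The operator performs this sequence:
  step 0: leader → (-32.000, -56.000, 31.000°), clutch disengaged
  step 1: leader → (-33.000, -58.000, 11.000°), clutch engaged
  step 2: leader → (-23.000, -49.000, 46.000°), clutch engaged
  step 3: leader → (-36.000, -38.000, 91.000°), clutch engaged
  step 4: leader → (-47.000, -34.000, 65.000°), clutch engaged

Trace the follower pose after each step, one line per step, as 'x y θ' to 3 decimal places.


step 0: Δleader=(10.000, -19.000, -19.000°), disengaged; cmd=(0,0,0) → follower holds at (9.000, 16.000, 90.000°)
step 1: Δleader=(-1.000, -2.000, -20.000°), engaged; cmd=(-1.500, -3.500, -11.000°) → follower=(7.500, 12.500, 79.000°)
step 2: Δleader=(10.000, 9.000, 35.000°), engaged; cmd=(4.000, 18.500, 16.500°) → follower=(11.500, 31.000, 95.500°)
step 3: Δleader=(-13.000, 11.000, 45.000°), engaged; cmd=(-7.500, 22.500, 21.500°) → follower=(4.000, 53.500, 117.000°)
step 4: Δleader=(-11.000, 4.000, -26.000°), engaged; cmd=(-6.500, 8.500, -14.000°) → follower=(-2.500, 62.000, 103.000°)

9.000 16.000 90.000
7.500 12.500 79.000
11.500 31.000 95.500
4.000 53.500 117.000
-2.500 62.000 103.000


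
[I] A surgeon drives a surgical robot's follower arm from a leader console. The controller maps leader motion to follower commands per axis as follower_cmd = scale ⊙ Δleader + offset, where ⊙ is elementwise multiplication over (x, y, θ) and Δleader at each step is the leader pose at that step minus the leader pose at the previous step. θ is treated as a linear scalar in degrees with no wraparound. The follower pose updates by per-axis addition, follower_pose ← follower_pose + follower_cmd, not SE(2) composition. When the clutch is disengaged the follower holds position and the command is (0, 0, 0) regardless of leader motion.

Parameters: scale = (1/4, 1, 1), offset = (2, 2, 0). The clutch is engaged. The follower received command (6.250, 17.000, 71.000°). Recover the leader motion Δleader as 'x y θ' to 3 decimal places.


17.000 15.000 71.000

axis x: (6.250 − 2) / (1/4) = 17.000
axis y: (17.000 − 2) / (1) = 15.000
axis θ: (71.000 − 0) / (1) = 71.000


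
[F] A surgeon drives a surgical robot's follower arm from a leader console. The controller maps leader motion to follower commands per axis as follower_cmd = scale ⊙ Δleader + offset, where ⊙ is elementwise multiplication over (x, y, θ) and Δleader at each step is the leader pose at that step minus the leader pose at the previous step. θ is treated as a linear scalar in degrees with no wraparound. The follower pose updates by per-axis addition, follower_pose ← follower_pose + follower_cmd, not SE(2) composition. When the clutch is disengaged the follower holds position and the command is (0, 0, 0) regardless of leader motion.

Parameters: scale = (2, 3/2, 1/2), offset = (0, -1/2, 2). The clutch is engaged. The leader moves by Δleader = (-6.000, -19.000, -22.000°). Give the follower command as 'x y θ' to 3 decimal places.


axis x: 2·-6.000 + 0 = -12.000
axis y: 3/2·-19.000 + -1/2 = -29.000
axis θ: 1/2·-22.000 + 2 = -9.000

-12.000 -29.000 -9.000


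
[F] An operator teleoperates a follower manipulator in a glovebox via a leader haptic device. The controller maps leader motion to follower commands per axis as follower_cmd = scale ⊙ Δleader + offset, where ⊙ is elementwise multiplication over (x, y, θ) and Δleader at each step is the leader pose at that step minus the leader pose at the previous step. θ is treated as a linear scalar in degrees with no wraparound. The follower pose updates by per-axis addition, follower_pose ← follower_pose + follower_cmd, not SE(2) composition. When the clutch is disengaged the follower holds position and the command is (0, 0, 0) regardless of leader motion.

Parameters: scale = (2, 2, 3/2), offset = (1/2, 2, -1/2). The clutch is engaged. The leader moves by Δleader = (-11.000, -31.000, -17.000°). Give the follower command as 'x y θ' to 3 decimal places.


axis x: 2·-11.000 + 1/2 = -21.500
axis y: 2·-31.000 + 2 = -60.000
axis θ: 3/2·-17.000 + -1/2 = -26.000

-21.500 -60.000 -26.000


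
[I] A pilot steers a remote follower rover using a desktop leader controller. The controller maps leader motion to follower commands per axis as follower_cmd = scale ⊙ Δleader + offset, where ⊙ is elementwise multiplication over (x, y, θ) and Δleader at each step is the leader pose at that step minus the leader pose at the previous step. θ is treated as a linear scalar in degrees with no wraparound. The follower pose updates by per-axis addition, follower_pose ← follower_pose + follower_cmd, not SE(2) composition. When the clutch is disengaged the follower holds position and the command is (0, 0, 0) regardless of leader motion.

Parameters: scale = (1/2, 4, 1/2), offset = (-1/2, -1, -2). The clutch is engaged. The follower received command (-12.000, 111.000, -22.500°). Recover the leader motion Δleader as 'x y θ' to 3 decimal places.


axis x: (-12.000 − -1/2) / (1/2) = -23.000
axis y: (111.000 − -1) / (4) = 28.000
axis θ: (-22.500 − -2) / (1/2) = -41.000

-23.000 28.000 -41.000


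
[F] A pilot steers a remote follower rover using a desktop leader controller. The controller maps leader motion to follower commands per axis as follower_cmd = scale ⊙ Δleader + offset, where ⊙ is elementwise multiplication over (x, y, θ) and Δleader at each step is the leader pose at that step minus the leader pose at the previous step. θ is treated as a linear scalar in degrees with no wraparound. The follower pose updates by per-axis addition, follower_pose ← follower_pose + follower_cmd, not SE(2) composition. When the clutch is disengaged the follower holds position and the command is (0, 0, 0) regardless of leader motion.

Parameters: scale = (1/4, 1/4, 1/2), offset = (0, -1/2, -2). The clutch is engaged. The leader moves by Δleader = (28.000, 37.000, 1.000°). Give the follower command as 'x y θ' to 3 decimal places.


7.000 8.750 -1.500

axis x: 1/4·28.000 + 0 = 7.000
axis y: 1/4·37.000 + -1/2 = 8.750
axis θ: 1/2·1.000 + -2 = -1.500


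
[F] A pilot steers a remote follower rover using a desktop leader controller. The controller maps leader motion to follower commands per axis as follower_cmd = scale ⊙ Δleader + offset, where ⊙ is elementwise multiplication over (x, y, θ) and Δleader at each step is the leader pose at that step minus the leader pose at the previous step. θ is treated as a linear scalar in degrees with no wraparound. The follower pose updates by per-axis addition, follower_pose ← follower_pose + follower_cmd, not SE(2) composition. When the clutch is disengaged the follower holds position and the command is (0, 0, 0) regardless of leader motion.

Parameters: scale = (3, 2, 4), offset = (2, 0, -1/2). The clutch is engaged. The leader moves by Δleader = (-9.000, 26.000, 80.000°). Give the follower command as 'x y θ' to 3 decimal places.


-25.000 52.000 319.500

axis x: 3·-9.000 + 2 = -25.000
axis y: 2·26.000 + 0 = 52.000
axis θ: 4·80.000 + -1/2 = 319.500


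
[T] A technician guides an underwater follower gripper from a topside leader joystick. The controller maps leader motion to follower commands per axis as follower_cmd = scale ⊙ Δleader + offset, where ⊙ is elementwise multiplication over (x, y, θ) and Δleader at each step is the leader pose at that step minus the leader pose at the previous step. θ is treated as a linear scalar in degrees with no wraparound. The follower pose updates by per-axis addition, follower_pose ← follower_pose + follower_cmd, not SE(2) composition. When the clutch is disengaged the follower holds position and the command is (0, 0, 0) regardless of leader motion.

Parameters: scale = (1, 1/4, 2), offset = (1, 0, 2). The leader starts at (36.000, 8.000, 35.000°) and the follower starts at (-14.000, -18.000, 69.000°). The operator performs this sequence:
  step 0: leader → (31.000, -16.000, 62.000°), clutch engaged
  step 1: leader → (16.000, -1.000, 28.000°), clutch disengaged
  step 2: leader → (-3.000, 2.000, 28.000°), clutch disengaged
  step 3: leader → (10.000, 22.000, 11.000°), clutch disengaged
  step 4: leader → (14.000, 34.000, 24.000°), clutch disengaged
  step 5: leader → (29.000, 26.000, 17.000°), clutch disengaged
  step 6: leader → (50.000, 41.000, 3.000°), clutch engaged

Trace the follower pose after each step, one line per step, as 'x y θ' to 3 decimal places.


-18.000 -24.000 125.000
-18.000 -24.000 125.000
-18.000 -24.000 125.000
-18.000 -24.000 125.000
-18.000 -24.000 125.000
-18.000 -24.000 125.000
4.000 -20.250 99.000

step 0: Δleader=(-5.000, -24.000, 27.000°), engaged; cmd=(-4.000, -6.000, 56.000°) → follower=(-18.000, -24.000, 125.000°)
step 1: Δleader=(-15.000, 15.000, -34.000°), disengaged; cmd=(0,0,0) → follower holds at (-18.000, -24.000, 125.000°)
step 2: Δleader=(-19.000, 3.000, 0.000°), disengaged; cmd=(0,0,0) → follower holds at (-18.000, -24.000, 125.000°)
step 3: Δleader=(13.000, 20.000, -17.000°), disengaged; cmd=(0,0,0) → follower holds at (-18.000, -24.000, 125.000°)
step 4: Δleader=(4.000, 12.000, 13.000°), disengaged; cmd=(0,0,0) → follower holds at (-18.000, -24.000, 125.000°)
step 5: Δleader=(15.000, -8.000, -7.000°), disengaged; cmd=(0,0,0) → follower holds at (-18.000, -24.000, 125.000°)
step 6: Δleader=(21.000, 15.000, -14.000°), engaged; cmd=(22.000, 3.750, -26.000°) → follower=(4.000, -20.250, 99.000°)
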